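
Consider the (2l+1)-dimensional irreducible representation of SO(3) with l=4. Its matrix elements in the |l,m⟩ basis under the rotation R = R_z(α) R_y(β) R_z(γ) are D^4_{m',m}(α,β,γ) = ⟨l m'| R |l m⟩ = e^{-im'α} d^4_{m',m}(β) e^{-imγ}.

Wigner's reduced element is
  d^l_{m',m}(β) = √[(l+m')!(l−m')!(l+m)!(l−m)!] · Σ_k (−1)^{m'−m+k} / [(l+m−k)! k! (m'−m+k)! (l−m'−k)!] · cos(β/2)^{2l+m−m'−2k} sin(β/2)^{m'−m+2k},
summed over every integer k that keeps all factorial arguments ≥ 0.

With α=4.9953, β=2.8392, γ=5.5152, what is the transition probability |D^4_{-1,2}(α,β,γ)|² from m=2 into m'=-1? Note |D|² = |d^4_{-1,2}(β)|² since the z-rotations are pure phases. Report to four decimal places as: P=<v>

Split into d^4_{-1,2}(β=2.8392) × two z-phases.
With c≡cos(β/2)=0.150621 and s≡sin(β/2)=0.988592, N=[6·120·720·2]^{1/2}=1018.233765
k: max(0,(2)−(-1))=3 … min(4+(2),4−(-1))=5
  k=3: (−1)^0·1018.2338/(72)·0.1506^5·0.9886^3 = +0.001059
  k=4: (−1)^1·1018.2338/(48)·0.1506^3·0.9886^5 = -0.068446
  k=5: (−1)^2·1018.2338/(240)·0.1506^1·0.9886^7 = +0.589712
d^4_{-1,2}(2.8392) = +0.001059 -0.068446 +0.589712 = +0.522325
|D^4_{-1,2}|² = |d^4_{-1,2}(β)|² = (+0.522325)² = 0.272824 (the z-rotation phases have unit modulus)

P=0.2728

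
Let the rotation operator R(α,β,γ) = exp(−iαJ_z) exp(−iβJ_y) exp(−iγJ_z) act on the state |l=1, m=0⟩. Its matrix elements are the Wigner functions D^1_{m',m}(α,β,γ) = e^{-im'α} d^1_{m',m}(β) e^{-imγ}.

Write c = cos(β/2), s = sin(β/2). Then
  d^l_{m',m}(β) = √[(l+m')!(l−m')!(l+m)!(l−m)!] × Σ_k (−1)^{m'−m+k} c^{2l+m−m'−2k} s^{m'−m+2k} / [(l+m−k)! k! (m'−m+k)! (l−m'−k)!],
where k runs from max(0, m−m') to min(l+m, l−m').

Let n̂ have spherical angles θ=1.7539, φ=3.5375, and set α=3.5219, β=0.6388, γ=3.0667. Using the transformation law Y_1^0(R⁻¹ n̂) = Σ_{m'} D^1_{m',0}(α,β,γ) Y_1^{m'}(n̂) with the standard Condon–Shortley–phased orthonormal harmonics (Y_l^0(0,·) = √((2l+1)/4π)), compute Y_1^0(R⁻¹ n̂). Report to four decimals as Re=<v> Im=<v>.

Re=0.2150 Im=0.0000

Need the full column D^1_{m',0} for m'=−1..1 at α=3.5219, β=0.6388, γ=3.0667.
cos(β/2)=0.949424, sin(β/2)=0.313997
d^1_{-1,0}: single k=1 term ⇒ +0.421600;  D = -0.391477-0.156500i
d^1_{0,0}: k∈[0..1] ⇒ +0.901406 -0.098594 = +0.802812;  D = +0.802812+0.000000i
d^1_{1,0}: single k=0 term ⇒ -0.421600;  D = +0.391477-0.156500i
Y_1^{m'}(θ=1.7539,φ=3.5375) and Σ D·Y over m':
  (-0.3915-0.1565i)·(-0.3134+0.1310i)  (+0.8028+0.0000i)·(-0.0890+0.0000i)  (+0.3915-0.1565i)·(+0.3134+0.1310i)
Y_1^0(R⁻¹ n̂) = +0.214993+0.000000i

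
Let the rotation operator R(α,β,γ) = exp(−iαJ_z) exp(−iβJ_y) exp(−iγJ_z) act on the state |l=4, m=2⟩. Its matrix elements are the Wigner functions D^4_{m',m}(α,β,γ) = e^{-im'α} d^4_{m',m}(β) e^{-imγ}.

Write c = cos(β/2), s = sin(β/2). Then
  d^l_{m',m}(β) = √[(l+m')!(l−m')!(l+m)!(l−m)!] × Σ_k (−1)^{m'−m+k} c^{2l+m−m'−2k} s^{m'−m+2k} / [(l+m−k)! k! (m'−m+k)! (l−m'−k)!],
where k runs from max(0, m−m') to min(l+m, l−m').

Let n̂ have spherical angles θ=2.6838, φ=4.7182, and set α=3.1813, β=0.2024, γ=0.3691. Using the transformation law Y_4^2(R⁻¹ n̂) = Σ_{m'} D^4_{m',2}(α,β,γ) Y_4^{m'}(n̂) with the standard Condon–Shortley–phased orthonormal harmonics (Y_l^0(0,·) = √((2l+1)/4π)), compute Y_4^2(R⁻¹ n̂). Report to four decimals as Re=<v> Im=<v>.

Re=-0.0004 Im=0.3407

Need the full column D^4_{m',2} for m'=−4..4 at α=3.1813, β=0.2024, γ=0.3691.
cos(β/2)=0.994884, sin(β/2)=0.101027
d^4_{-4,2}: single k=6 term ⇒ +0.000006;  D = +0.000005-0.000003i
d^4_{-3,2}: k∈[5..6] ⇒ +0.000116 -0.000000 = +0.000116;  D = -0.000094+0.000067i
d^4_{-2,2}: k∈[4..6] ⇒ +0.001531 -0.000013 +0.000000 = +0.001518;  D = +0.001201-0.000929i
d^4_{-1,2}: k∈[3..5] ⇒ +0.014213 -0.000220 +0.000000 = +0.013994;  D = -0.010717+0.008999i
d^4_{0,2}: k∈[2..4] ⇒ +0.093893 -0.002582 +0.000010 = +0.091321;  D = +0.067548-0.061455i
d^4_{1,2}: k∈[1..3] ⇒ +0.413505 -0.021320 +0.000147 = +0.392332;  D = -0.279491+0.275335i
d^4_{2,2}: k∈[0..2] ⇒ +0.959795 -0.118766 +0.001531 = +0.842559;  D = +0.576280-0.614661i
d^4_{3,2}: k∈[0..1] ⇒ -0.364678 +0.011281 = -0.353396;  D = +0.231285-0.267200i
d^4_{4,2}: single k=0 term ⇒ +0.052371;  D = +0.032676-0.040927i
Y_4^{m'}(θ=2.6838,φ=4.7182) and Σ D·Y over m':
  (+0.0000-0.0000i)·(+0.0169-0.0004i)  (-0.0001+0.0001i)·(+0.0017+0.0969i)  (+0.0012-0.0009i)·(-0.3027+0.0035i)  (-0.0107+0.0090i)·(-0.0029-0.4938i)  (+0.0675-0.0615i)·(+0.1610+0.0000i)  (-0.2795+0.2753i)·(+0.0029-0.4938i)  (+0.5763-0.6147i)·(-0.3027-0.0035i)  (+0.2313-0.2672i)·(-0.0017+0.0969i)  (+0.0327-0.0409i)·(+0.0169+0.0004i)
Y_4^2(R⁻¹ n̂) = -0.000394+0.340661i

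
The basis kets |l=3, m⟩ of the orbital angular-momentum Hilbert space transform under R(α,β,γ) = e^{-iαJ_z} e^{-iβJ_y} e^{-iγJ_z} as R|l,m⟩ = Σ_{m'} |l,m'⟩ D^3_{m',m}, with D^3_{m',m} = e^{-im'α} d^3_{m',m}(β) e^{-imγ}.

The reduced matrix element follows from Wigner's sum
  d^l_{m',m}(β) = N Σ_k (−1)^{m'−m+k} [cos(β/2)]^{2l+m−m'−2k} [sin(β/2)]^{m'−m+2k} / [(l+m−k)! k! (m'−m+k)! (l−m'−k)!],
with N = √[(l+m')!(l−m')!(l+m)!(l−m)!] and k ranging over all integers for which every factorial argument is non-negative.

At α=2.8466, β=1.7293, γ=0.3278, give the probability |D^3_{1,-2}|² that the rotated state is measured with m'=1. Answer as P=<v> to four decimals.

First d^3_{1,-2}(β=1.7293), then the phase factors e^{-i(1)α} and e^{-i(-2)γ}:
c=cos(1.7293/2)=0.648906, s=sin(1.7293/2)=0.760868; N=√[24·2·1·120]=75.894664
k∈{0,1} keeps every argument non-negative
  k=0: (−1)^3·75.8947/(12)·0.6489^3·0.7609^3 = -0.761210
  k=1: (−1)^4·75.8947/(24)·0.6489^1·0.7609^5 = +0.523274
d^3_{1,-2}(1.7293) = -0.761210 +0.523274 = -0.237936
|D^3_{1,-2}|² = |d^3_{1,-2}(β)|² = (-0.237936)² = 0.056614 (the z-rotation phases have unit modulus)

P=0.0566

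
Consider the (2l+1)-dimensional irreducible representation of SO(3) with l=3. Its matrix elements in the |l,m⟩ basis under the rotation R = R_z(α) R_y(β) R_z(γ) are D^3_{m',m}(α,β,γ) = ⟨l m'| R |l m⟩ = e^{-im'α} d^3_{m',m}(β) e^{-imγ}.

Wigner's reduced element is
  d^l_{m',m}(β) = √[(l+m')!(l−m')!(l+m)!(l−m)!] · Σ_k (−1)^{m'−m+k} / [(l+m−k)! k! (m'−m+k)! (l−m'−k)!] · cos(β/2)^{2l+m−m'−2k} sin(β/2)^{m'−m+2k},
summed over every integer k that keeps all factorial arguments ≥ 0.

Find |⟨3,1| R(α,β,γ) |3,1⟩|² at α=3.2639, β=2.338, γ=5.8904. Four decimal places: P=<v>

D^3_{1,1}(3.2639,2.338,5.8904) = e^{-i·1·3.2639}·d^3_{1,1}(2.338)·e^{-i·1·5.8904}. Compute d first:
With c≡cos(β/2)=0.391072 and s≡sin(β/2)=0.920360, N=[24·2·24·2]^{1/2}=48.000000
The bounds max(0,m−m')=0 and min(l+m,l−m')=2 give 3 terms
  k=0: (−1)^0·48.0000/(48)·0.3911^6·0.9204^0 = +0.003577
  k=1: (−1)^1·48.0000/(6)·0.3911^4·0.9204^2 = -0.158502
  k=2: (−1)^2·48.0000/(8)·0.3911^2·0.9204^4 = +0.658410
d^3_{1,1}(2.338) = +0.003577 -0.158502 +0.658410 = +0.503485
|D^3_{1,1}|² = |d^3_{1,1}(β)|² = (+0.503485)² = 0.253497 (the z-rotation phases have unit modulus)

P=0.2535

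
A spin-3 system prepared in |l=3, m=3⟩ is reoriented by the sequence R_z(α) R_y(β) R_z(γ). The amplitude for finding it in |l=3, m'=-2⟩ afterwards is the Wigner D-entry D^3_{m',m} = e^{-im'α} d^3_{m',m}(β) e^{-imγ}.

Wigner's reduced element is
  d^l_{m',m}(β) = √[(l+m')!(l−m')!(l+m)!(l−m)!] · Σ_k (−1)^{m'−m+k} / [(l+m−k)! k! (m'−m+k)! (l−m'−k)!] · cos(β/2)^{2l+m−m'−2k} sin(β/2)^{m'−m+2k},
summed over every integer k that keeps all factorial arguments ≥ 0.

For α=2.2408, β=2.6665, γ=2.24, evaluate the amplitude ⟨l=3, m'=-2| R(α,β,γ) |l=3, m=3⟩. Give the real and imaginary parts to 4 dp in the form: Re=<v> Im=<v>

First d^3_{-2,3}(β=2.6665), then the phase factors e^{-i(-2)α} and e^{-i(3)γ}:
With c≡cos(β/2)=0.235319 and s≡sin(β/2)=0.971918, N=[1·120·720·1]^{1/2}=293.938769
Admissible k: 5..5 (factorial args all ≥0)
  k=5: (−1)^0·293.9388/(120)·0.2353^1·0.9719^5 = +0.499897
d^3_{-2,3}(2.6665) = +0.499897
Phases: e^{-i·(-2)·2.2408}=-0.228746-0.973486i, e^{-i·(3)·2.24}=+0.906104-0.423055i ⇒ D=-0.309489-0.392573i

Re=-0.3095 Im=-0.3926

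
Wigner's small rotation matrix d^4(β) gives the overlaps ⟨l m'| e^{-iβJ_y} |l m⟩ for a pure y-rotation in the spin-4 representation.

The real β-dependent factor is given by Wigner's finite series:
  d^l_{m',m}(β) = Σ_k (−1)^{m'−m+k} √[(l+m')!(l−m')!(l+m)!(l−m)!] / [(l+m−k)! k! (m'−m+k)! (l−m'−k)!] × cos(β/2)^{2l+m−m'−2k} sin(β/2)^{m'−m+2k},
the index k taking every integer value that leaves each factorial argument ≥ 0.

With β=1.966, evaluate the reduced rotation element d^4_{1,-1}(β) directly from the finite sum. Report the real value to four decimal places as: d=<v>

d^4_{1,-1}(β=1.966) via Wigner's sum:
Half-angle: c=0.554529, s=0.832165. N=√(120·6·6·120)=720.000000
The bounds max(0,m−m')=0 and min(l+m,l−m')=3 give 4 terms
  k=0: (−1)^2·720.0000/(72)·0.5545^6·0.8322^2 = +0.201355
  k=1: (−1)^3·720.0000/(24)·0.5545^4·0.8322^4 = -1.360361
  k=2: (−1)^4·720.0000/(48)·0.5545^2·0.8322^6 = +1.531774
  k=3: (−1)^5·720.0000/(720)·0.5545^0·0.8322^8 = -0.229972
d^4_{1,-1}(1.966) = +0.201355 -1.360361 +1.531774 -0.229972 = +0.142797

d=0.1428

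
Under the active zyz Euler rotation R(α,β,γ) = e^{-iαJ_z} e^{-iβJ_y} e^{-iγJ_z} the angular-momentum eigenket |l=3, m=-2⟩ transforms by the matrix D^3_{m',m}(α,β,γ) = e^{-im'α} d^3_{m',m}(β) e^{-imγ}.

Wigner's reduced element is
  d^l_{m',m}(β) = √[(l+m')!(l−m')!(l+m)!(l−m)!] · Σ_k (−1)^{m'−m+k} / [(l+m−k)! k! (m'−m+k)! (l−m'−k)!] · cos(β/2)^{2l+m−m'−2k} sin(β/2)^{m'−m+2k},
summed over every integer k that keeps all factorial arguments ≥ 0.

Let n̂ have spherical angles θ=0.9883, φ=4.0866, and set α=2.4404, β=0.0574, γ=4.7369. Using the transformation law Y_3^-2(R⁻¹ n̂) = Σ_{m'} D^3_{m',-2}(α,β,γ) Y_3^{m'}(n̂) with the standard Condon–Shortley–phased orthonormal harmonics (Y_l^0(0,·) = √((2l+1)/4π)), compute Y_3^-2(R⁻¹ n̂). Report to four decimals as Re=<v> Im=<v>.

Need the full column D^3_{m',-2} for m'=−3..3 at α=2.4404, β=0.0574, γ=4.7369.
cos(β/2)=0.999588, sin(β/2)=0.028696
d^3_{-3,-2}: single k=1 term ⇒ +0.070146;  D = -0.032626-0.062097i
d^3_{-2,-2}: k∈[0..1] ⇒ +0.997532 -0.004111 = +0.993421;  D = -0.214305+0.970030i
d^3_{-1,-2}: k∈[0..1] ⇒ -0.090558 +0.000149 = -0.090409;  D = -0.071854+0.054870i
d^3_{0,-2}: k∈[0..1] ⇒ +0.004503 -0.000004 = +0.004499;  D = -0.004494-0.000220i
d^3_{1,-2}: k∈[0..1] ⇒ -0.000149 +0.000000 = -0.000149;  D = -0.000109-0.000102i
d^3_{2,-2}: k∈[0..1] ⇒ +0.000003 -0.000000 = +0.000003;  D = -0.000000-0.000003i
d^3_{3,-2}: single k=0 term ⇒ -0.000000;  D = +0.000000-0.000000i
Y_3^{m'}(θ=0.9883,φ=4.0866) and Σ D·Y over m':
  (-0.0326-0.0621i)·(+0.2317+0.0733i)  (-0.2143+0.9700i)·(-0.1230-0.3723i)  (-0.0719+0.0549i)·(-0.0811+0.1122i)  (-0.0045-0.0002i)·(-0.3052+0.0000i)  (-0.0001-0.0001i)·(+0.0811+0.1122i)  (-0.0000-0.0000i)·(-0.1230+0.3723i)  (+0.0000-0.0000i)·(-0.2317+0.0733i)
Y_3^-2(R⁻¹ n̂) = +0.385515-0.068822i

Re=0.3855 Im=-0.0688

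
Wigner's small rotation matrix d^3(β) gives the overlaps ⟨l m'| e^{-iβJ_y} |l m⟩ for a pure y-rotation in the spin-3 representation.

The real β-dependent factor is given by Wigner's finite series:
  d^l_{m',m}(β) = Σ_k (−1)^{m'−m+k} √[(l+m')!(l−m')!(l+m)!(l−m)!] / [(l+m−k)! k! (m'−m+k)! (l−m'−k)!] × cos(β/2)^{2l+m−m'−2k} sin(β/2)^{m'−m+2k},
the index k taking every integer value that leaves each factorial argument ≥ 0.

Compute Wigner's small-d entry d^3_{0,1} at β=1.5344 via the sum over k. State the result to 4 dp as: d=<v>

d^3_{0,1}(β=1.5344) via Wigner's sum:
c=cos(1.5344/2)=0.719857, s=sin(1.5344/2)=0.694122; N=√[6·6·24·2]=41.569219
k: max(0,(1)−(0))=1 … min(3+(1),3−(0))=3
  k=1: (−1)^0·41.5692/(12)·0.7199^5·0.6941^1 = +0.464791
  k=2: (−1)^1·41.5692/(4)·0.7199^3·0.6941^3 = -1.296459
  k=3: (−1)^2·41.5692/(12)·0.7199^1·0.6941^5 = +0.401807
d^3_{0,1}(1.5344) = +0.464791 -1.296459 +0.401807 = -0.429861

d=-0.4299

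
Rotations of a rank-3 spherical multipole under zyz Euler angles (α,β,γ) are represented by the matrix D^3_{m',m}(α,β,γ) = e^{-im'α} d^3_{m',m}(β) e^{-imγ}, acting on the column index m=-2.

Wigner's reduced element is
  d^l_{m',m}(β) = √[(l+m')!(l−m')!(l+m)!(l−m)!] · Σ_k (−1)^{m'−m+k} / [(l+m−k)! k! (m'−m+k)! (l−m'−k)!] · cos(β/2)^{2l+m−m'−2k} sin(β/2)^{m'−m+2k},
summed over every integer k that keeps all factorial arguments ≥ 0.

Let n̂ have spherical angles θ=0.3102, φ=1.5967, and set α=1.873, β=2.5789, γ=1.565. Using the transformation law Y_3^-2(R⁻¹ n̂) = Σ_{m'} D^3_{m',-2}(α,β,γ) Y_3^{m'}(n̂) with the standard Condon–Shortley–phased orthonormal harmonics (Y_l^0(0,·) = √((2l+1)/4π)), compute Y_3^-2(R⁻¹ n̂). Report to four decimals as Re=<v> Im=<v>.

Re=0.3738 Im=-0.0879

Need the full column D^3_{m',-2} for m'=−3..3 at α=1.873, β=2.5789, γ=1.565.
cos(β/2)=0.277649, sin(β/2)=0.960683
d^3_{-3,-2}: single k=1 term ⇒ +0.003883;  D = -0.003029+0.002429i
d^3_{-2,-2}: k∈[0..1] ⇒ +0.000458 -0.027423 = -0.026965;  D = -0.022364-0.015065i
d^3_{-1,-2}: k∈[0..1] ⇒ -0.005013 +0.120022 = +0.115009;  D = +0.032954-0.110187i
d^3_{0,-2}: k∈[0..1] ⇒ +0.030040 -0.359644 = -0.329604;  D = +0.329582-0.003821i
d^3_{1,-2}: k∈[0..1] ⇒ -0.120022 +0.718449 = +0.598427;  D = +0.184718+0.569205i
d^3_{2,-2}: k∈[0..1] ⇒ +0.328309 -0.786103 = -0.457794;  D = -0.373649+0.264502i
d^3_{3,-2}: single k=0 term ⇒ -0.556508;  D = +0.442153+0.337939i
Y_3^{m'}(θ=0.3102,φ=1.5967) and Σ D·Y over m':
  (-0.0030+0.0024i)·(+0.0009+0.0118i)  (-0.0224-0.0151i)·(-0.0906+0.0047i)  (+0.0330-0.1102i)·(-0.0090-0.3485i)  (+0.3296-0.0038i)·(+0.5452+0.0000i)  (+0.1847+0.5692i)·(+0.0090-0.3485i)  (-0.3736+0.2645i)·(-0.0906-0.0047i)  (+0.4422+0.3379i)·(-0.0009+0.0118i)
Y_3^-2(R⁻¹ n̂) = +0.373767-0.087865i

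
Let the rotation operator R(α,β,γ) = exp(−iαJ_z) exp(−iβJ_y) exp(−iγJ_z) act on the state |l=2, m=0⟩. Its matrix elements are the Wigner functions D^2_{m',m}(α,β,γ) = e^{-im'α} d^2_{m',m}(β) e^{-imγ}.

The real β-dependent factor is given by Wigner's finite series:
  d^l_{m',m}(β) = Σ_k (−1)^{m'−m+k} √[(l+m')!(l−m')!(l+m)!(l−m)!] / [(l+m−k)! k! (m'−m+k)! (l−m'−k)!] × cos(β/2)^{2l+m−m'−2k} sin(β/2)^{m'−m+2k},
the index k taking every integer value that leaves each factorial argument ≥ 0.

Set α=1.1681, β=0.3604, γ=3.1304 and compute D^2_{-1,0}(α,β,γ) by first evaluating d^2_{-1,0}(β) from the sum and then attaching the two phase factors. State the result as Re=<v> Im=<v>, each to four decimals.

Re=0.1584 Im=0.3718

D^2_{-1,0}(1.1681,0.3604,3.1304) = e^{-i·-1·1.1681}·d^2_{-1,0}(0.3604)·e^{-i·0·3.1304}. Compute d first:
With c≡cos(β/2)=0.983808 and s≡sin(β/2)=0.179226, N=[1·6·2·2]^{1/2}=4.898979
The bounds max(0,m−m')=1 and min(l+m,l−m')=2 give 2 terms
  k=1: (−1)^0·4.8990/(2)·0.9838^3·0.1792^1 = +0.418031
  k=2: (−1)^1·4.8990/(2)·0.9838^1·0.1792^3 = -0.013874
d^2_{-1,0}(0.3604) = +0.418031 -0.013874 = +0.404157
Phases: e^{-i·(-1)·1.1681}=+0.391900+0.920008i, e^{-i·(0)·3.1304}=+1.000000+0.000000i ⇒ D=+0.158389+0.371828i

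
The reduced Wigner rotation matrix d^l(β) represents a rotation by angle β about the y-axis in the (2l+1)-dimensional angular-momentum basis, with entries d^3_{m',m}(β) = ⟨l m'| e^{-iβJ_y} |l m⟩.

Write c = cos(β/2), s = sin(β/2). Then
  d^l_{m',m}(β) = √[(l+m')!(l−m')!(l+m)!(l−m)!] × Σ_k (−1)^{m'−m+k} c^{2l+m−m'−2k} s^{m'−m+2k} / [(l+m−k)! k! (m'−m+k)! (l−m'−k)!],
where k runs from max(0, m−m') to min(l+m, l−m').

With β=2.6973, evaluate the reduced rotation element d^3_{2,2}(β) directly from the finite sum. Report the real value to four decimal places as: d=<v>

d=-0.0111

d^3_{2,2}(β=2.6973) via Wigner's sum:
c=cos(2.6973/2)=0.220324, s=sin(2.6973/2)=0.975427; N=√[120·1·120·1]=120.000000
k∈{0,1} keeps every argument non-negative
  k=0: (−1)^0·120.0000/(120)·0.2203^6·0.9754^0 = +0.000114
  k=1: (−1)^1·120.0000/(24)·0.2203^4·0.9754^2 = -0.011210
d^3_{2,2}(2.6973) = +0.000114 -0.011210 = -0.011096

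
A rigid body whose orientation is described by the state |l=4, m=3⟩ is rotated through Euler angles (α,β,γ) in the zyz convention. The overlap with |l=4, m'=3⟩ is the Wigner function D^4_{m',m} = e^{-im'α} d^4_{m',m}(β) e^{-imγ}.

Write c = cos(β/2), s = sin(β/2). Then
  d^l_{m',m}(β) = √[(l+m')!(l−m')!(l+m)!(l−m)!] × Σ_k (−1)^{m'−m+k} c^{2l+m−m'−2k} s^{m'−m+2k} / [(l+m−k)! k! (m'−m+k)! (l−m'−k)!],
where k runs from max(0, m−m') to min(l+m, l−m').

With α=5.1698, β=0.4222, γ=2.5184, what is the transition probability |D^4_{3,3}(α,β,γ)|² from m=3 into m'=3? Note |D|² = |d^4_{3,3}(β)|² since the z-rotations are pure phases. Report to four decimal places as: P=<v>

Split into d^4_{3,3}(β=0.4222) × two z-phases.
c=cos(0.4222/2)=0.977801, s=sin(0.4222/2)=0.209536; N=√[5040·1·5040·1]=5040.000000
The bounds max(0,m−m')=0 and min(l+m,l−m')=1 give 2 terms
  k=0: (−1)^0·5040.0000/(5040)·0.9778^8·0.2095^0 = +0.835610
  k=1: (−1)^1·5040.0000/(720)·0.9778^6·0.2095^2 = -0.268607
d^4_{3,3}(0.4222) = +0.835610 -0.268607 = +0.567004
|D^4_{3,3}|² = |d^4_{3,3}(β)|² = (+0.567004)² = 0.321493 (the z-rotation phases have unit modulus)

P=0.3215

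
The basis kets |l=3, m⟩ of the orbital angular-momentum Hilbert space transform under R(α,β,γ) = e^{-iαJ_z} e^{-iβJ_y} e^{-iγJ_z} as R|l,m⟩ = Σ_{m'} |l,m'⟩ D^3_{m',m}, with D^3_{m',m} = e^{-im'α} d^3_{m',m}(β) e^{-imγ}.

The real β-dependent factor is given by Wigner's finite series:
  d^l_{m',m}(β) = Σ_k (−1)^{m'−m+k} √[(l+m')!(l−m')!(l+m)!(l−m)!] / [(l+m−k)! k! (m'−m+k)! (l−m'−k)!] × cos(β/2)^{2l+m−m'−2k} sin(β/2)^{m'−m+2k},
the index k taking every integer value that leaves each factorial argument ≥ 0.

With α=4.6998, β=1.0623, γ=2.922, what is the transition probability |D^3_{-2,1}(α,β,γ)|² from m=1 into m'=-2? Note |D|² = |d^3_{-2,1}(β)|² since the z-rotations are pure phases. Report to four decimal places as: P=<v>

D^3_{-2,1}(4.6998,1.0623,2.922) = e^{-i·-2·4.6998}·d^3_{-2,1}(1.0623)·e^{-i·1·2.922}. Compute d first:
c=cos(1.0623/2)=0.862225, s=sin(1.0623/2)=0.506525; N=√[1·120·24·2]=75.894664
The bounds max(0,m−m')=3 and min(l+m,l−m')=4 give 2 terms
  k=3: (−1)^0·75.8947/(12)·0.8622^3·0.5065^3 = +0.526860
  k=4: (−1)^1·75.8947/(24)·0.8622^1·0.5065^5 = -0.090913
d^3_{-2,1}(1.0623) = +0.526860 -0.090913 = +0.435947
|D^3_{-2,1}|² = |d^3_{-2,1}(β)|² = (+0.435947)² = 0.190050 (the z-rotation phases have unit modulus)

P=0.1900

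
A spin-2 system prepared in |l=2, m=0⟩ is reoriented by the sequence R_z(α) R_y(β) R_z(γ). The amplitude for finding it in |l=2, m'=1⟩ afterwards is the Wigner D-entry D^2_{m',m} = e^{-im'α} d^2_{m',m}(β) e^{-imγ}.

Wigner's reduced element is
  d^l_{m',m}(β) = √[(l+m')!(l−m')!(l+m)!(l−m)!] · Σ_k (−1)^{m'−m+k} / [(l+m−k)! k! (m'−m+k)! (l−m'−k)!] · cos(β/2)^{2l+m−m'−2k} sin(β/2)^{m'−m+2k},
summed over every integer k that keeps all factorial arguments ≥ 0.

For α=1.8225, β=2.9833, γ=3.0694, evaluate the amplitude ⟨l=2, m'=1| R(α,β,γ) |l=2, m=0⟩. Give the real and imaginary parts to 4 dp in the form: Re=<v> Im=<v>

First d^2_{1,0}(β=2.9833), then the phase factors e^{-i(1)α} and e^{-i(0)γ}:
Half-angle: c=0.079064, s=0.996870. N=√(6·1·2·2)=4.898979
k: max(0,(0)−(1))=0 … min(2+(0),2−(1))=1
  k=0: (−1)^1·4.8990/(2)·0.0791^3·0.9969^1 = -0.001207
  k=1: (−1)^2·4.8990/(2)·0.0791^1·0.9969^3 = +0.191853
d^2_{1,0}(2.9833) = -0.001207 +0.191853 = +0.190646
Attach z-rotation phases: D = e^{-i(1)(1.8225)}·(+0.190646)·e^{-i(0)(3.0694)} = -0.047481-0.184639i

Re=-0.0475 Im=-0.1846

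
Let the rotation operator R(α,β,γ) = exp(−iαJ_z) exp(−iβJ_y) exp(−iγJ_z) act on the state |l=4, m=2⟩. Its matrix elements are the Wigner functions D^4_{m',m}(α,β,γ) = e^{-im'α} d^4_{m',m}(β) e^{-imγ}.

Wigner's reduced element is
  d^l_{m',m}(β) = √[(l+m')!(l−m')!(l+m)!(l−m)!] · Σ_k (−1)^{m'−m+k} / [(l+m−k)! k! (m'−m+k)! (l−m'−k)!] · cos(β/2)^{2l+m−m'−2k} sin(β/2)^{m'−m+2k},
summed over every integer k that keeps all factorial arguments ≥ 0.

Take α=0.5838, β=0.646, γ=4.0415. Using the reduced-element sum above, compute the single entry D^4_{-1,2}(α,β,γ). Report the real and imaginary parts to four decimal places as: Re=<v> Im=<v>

D^4_{-1,2}(0.5838,0.646,4.0415) = e^{-i·-1·0.5838}·d^4_{-1,2}(0.646)·e^{-i·2·4.0415}. Compute d first:
c=cos(0.646/2)=0.948287, s=sin(0.646/2)=0.317413; N=√[6·120·720·2]=1018.233765
The bounds max(0,m−m')=3 and min(l+m,l−m')=5 give 3 terms
  k=3: (−1)^0·1018.2338/(72)·0.9483^5·0.3174^3 = +0.346808
  k=4: (−1)^1·1018.2338/(48)·0.9483^3·0.3174^5 = -0.058284
  k=5: (−1)^2·1018.2338/(240)·0.9483^1·0.3174^7 = +0.001306
d^4_{-1,2}(0.646) = +0.346808 -0.058284 +0.001306 = +0.289830
Attach z-rotation phases: D = e^{-i(-1)(0.5838)}·(+0.289830)·e^{-i(2)(4.0415)} = +0.100683-0.271780i

Re=0.1007 Im=-0.2718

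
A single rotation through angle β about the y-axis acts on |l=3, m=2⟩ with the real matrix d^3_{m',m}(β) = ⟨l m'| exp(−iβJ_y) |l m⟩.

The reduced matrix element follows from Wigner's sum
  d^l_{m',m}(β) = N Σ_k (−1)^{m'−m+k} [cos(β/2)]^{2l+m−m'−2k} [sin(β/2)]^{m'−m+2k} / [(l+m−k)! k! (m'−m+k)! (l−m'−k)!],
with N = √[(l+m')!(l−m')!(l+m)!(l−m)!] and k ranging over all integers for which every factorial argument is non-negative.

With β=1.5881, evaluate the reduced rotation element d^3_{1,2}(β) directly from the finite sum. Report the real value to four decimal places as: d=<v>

d=-0.4085

d^3_{1,2}(β=1.5881) via Wigner's sum:
Half-angle: c=0.700963, s=0.713198. N=√(24·2·120·1)=75.894664
k∈{1,2} keeps every argument non-negative
  k=1: (−1)^0·75.8947/(24)·0.7010^5·0.7132^1 = +0.381667
  k=2: (−1)^1·75.8947/(12)·0.7010^3·0.7132^3 = -0.790214
d^3_{1,2}(1.5881) = +0.381667 -0.790214 = -0.408548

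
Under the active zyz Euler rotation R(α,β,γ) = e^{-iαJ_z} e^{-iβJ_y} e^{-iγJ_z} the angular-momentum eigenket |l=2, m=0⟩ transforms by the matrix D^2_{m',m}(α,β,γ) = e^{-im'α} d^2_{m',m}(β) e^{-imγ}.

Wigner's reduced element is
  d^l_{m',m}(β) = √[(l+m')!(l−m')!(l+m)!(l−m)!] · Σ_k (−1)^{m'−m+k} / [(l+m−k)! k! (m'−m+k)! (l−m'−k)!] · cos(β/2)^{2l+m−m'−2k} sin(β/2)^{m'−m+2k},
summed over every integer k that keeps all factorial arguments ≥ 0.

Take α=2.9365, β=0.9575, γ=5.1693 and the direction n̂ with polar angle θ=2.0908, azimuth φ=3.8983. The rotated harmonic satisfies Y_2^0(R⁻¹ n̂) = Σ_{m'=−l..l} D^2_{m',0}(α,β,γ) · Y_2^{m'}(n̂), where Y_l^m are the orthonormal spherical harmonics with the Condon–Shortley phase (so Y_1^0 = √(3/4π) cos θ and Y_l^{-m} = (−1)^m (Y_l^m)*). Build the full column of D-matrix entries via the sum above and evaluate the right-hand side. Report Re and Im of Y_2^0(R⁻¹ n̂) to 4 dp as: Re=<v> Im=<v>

Need the full column D^2_{m',0} for m'=−2..2 at α=2.9365, β=0.9575, γ=5.1693.
cos(β/2)=0.887571, sin(β/2)=0.460670
d^2_{-2,0}: single k=2 term ⇒ +0.409508;  D = +0.375538-0.163303i
d^2_{-1,0}: k∈[1..2] ⇒ +0.788997 -0.212544 = +0.576453;  D = -0.564372+0.117399i
d^2_{0,0}: k∈[0..2] ⇒ +0.620602 -0.668724 +0.045036 = -0.003085;  D = -0.003085+0.000000i
d^2_{1,0}: k∈[0..1] ⇒ -0.788997 +0.212544 = -0.576453;  D = +0.564372+0.117399i
d^2_{2,0}: single k=0 term ⇒ +0.409508;  D = +0.375538+0.163303i
Y_2^{m'}(θ=2.0908,φ=3.8983) and Σ D·Y over m':
  (+0.3755-0.1633i)·(+0.0167-0.2904i)  (-0.5644+0.1174i)·(+0.2422-0.2287i)  (-0.0031+0.0000i)·(-0.0818+0.0000i)  (+0.5644+0.1174i)·(-0.2422-0.2287i)  (+0.3755+0.1633i)·(+0.0167+0.2904i)
Y_2^0(R⁻¹ n̂) = -0.301774+0.000000i

Re=-0.3018 Im=0.0000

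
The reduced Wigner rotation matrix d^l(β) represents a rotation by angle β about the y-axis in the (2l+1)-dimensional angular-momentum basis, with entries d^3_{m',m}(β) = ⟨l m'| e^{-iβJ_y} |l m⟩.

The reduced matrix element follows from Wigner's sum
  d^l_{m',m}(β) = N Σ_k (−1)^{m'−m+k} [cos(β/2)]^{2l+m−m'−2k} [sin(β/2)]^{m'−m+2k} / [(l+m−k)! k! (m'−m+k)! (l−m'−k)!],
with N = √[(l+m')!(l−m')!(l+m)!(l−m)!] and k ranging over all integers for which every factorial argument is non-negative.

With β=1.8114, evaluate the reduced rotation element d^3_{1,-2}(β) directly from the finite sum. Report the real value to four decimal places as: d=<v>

d^3_{1,-2}(β=1.8114) via Wigner's sum:
Half-angle: c=0.617135, s=0.786857. N=√(24·2·1·120)=75.894664
k∈{0,1} keeps every argument non-negative
  k=0: (−1)^3·75.8947/(12)·0.6171^3·0.7869^3 = -0.724200
  k=1: (−1)^4·75.8947/(24)·0.6171^1·0.7869^5 = +0.588654
d^3_{1,-2}(1.8114) = -0.724200 +0.588654 = -0.135546

d=-0.1355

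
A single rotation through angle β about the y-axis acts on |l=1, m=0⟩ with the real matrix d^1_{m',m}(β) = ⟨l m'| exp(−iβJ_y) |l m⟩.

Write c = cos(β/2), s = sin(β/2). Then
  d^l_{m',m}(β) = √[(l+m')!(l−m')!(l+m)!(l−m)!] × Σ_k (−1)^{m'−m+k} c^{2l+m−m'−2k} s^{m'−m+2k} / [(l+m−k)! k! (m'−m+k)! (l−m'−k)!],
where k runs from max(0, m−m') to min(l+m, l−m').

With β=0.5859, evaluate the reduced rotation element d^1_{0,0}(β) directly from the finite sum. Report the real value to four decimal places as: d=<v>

d^1_{0,0}(β=0.5859) via Wigner's sum:
c=cos(0.5859/2)=0.957396, s=sin(0.5859/2)=0.288778; N=√[1·1·1·1]=1.000000
Admissible k: 0..1 (factorial args all ≥0)
  k=0: (−1)^0·1.0000/(1)·0.9574^2·0.2888^0 = +0.916607
  k=1: (−1)^1·1.0000/(1)·0.9574^0·0.2888^2 = -0.083393
d^1_{0,0}(0.5859) = +0.916607 -0.083393 = +0.833215

d=0.8332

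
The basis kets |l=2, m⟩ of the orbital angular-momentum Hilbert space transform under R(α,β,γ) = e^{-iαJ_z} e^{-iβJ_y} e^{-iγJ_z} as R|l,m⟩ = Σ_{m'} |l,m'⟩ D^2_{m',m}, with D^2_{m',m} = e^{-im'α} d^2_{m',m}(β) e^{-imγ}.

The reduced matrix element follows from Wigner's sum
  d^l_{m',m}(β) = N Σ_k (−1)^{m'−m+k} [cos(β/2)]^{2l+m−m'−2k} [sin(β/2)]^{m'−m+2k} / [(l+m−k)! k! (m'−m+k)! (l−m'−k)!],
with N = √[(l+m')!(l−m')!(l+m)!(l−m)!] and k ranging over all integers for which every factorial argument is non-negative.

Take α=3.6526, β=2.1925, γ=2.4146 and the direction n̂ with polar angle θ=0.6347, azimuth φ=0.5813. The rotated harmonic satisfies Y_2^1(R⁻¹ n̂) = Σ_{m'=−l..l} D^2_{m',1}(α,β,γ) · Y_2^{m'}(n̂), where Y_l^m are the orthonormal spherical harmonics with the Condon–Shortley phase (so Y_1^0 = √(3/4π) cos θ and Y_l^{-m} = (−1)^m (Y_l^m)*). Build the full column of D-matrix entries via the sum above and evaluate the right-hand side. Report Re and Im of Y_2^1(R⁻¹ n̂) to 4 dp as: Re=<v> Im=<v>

Re=0.1497 Im=0.1741

Need the full column D^2_{m',1} for m'=−2..2 at α=3.6526, β=2.1925, γ=2.4146.
cos(β/2)=0.456935, sin(β/2)=0.889500
d^2_{-2,1}: single k=3 term ⇒ +0.643165;  D = +0.114013-0.632979i
d^2_{-1,1}: k∈[2..3] ⇒ +0.495589 -0.626014 = -0.130425;  D = -0.042608-0.123268i
d^2_{0,1}: k∈[1..2] ⇒ +0.207867 -0.787713 = -0.579846;  D = +0.433248+0.385381i
d^2_{1,1}: k∈[0..1] ⇒ +0.043593 -0.495589 = -0.451996;  D = -0.441495-0.096867i
d^2_{2,1}: single k=0 term ⇒ -0.169722;  D = +0.162390-0.049349i
Y_2^{m'}(θ=0.6347,φ=0.5813) and Σ D·Y over m':
  (+0.1140-0.6330i)·(+0.0539-0.1246i)  (-0.0426-0.1233i)·(+0.3083-0.2025i)  (+0.4332+0.3854i)·(+0.2981+0.0000i)  (-0.4415-0.0969i)·(-0.3083-0.2025i)  (+0.1624-0.0493i)·(+0.0539+0.1246i)
Y_2^1(R⁻¹ n̂) = +0.149699+0.174056i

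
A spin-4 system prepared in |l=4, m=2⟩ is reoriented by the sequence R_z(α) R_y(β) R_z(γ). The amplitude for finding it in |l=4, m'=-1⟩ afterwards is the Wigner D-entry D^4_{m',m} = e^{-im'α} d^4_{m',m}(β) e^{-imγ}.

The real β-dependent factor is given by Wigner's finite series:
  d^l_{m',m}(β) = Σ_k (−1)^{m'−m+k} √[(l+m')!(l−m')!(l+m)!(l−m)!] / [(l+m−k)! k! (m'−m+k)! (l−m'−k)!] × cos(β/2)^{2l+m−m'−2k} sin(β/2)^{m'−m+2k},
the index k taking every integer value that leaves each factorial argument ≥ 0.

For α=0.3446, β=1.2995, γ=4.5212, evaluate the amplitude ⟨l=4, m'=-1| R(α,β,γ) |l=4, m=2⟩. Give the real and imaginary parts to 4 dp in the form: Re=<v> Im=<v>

First d^4_{-1,2}(β=1.2995), then the phase factors e^{-i(-1)α} and e^{-i(2)γ}:
With c≡cos(β/2)=0.796235 and s≡sin(β/2)=0.604987, N=[6·120·720·2]^{1/2}=1018.233765
The bounds max(0,m−m')=3 and min(l+m,l−m')=5 give 3 terms
  k=3: (−1)^0·1018.2338/(72)·0.7962^5·0.6050^3 = +1.002214
  k=4: (−1)^1·1018.2338/(48)·0.7962^3·0.6050^5 = -0.867884
  k=5: (−1)^2·1018.2338/(240)·0.7962^1·0.6050^7 = +0.100208
d^4_{-1,2}(1.2995) = +1.002214 -0.867884 +0.100208 = +0.234538
Phases: e^{-i·(-1)·0.3446}=+0.941211+0.337820i, e^{-i·(2)·4.5212}=-0.927780-0.373128i ⇒ D=-0.175243-0.155877i

Re=-0.1752 Im=-0.1559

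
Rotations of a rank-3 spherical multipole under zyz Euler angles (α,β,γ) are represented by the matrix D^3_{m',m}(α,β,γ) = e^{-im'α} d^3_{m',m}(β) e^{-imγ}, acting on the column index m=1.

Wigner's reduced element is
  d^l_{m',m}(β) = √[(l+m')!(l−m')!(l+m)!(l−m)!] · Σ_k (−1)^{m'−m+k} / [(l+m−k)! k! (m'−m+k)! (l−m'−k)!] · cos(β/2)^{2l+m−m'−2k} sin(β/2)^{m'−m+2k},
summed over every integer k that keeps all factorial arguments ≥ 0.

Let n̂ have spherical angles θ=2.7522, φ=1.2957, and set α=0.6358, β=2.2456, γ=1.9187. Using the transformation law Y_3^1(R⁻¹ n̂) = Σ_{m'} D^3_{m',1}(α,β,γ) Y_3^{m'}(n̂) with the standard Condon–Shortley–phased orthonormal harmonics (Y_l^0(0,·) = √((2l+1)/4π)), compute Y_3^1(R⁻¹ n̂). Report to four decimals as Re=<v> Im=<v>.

Re=-0.0270 Im=0.4325

Need the full column D^3_{m',1} for m'=−3..3 at α=0.6358, β=2.2456, γ=1.9187.
cos(β/2)=0.433160, sin(β/2)=0.901317
d^3_{-3,1}: single k=4 term ⇒ +0.479571;  D = +0.479541-0.005419i
d^3_{-2,1}: k∈[3..4] ⇒ +0.376365 -0.814772 = -0.438408;  D = -0.349777+0.264305i
d^3_{-1,1}: k∈[2..4] ⇒ +0.171594 -0.990598 +0.536124 = -0.282881;  D = -0.080320+0.271238i
d^3_{0,1}: k∈[1..3] ⇒ +0.047612 -0.618430 +0.892538 = +0.321719;  D = -0.109683-0.302445i
d^3_{1,1}: k∈[0..2] ⇒ +0.006605 -0.228792 +0.742949 = +0.520762;  D = -0.433563-0.288473i
d^3_{2,1}: k∈[0..1] ⇒ -0.043463 +0.376365 = +0.332901;  D = -0.332507+0.016208i
d^3_{3,1}: single k=0 term ⇒ +0.110763;  D = -0.085812+0.070035i
Y_3^{m'}(θ=2.7522,φ=1.2957) and Σ D·Y over m':
  (+0.4795-0.0054i)·(-0.0168+0.0155i)  (-0.3498+0.2643i)·(+0.1162+0.0712i)  (-0.0803+0.2712i)·(+0.1093-0.3872i)  (-0.1097-0.3024i)·(-0.4417+0.0000i)  (-0.4336-0.2885i)·(-0.1093-0.3872i)  (-0.3325+0.0162i)·(+0.1162-0.0712i)  (-0.0858+0.0700i)·(+0.0168+0.0155i)
Y_3^1(R⁻¹ n̂) = -0.027024+0.432462i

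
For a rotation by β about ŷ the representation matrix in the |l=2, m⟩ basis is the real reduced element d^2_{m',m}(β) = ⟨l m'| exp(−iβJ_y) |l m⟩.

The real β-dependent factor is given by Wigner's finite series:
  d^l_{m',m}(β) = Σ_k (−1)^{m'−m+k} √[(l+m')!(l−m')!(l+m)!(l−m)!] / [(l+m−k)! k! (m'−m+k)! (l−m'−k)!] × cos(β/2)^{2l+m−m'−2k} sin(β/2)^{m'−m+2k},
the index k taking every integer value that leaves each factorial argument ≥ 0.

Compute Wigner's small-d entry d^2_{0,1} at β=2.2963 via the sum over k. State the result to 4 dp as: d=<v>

d=-0.6080

d^2_{0,1}(β=2.2963) via Wigner's sum:
c=cos(2.2963/2)=0.410175, s=sin(2.2963/2)=0.912007; N=√[2·2·6·1]=4.898979
k∈{1,2} keeps every argument non-negative
  k=1: (−1)^0·4.8990/(2)·0.4102^3·0.9120^1 = +0.154164
  k=2: (−1)^1·4.8990/(2)·0.4102^1·0.9120^3 = -0.762148
d^2_{0,1}(2.2963) = +0.154164 -0.762148 = -0.607984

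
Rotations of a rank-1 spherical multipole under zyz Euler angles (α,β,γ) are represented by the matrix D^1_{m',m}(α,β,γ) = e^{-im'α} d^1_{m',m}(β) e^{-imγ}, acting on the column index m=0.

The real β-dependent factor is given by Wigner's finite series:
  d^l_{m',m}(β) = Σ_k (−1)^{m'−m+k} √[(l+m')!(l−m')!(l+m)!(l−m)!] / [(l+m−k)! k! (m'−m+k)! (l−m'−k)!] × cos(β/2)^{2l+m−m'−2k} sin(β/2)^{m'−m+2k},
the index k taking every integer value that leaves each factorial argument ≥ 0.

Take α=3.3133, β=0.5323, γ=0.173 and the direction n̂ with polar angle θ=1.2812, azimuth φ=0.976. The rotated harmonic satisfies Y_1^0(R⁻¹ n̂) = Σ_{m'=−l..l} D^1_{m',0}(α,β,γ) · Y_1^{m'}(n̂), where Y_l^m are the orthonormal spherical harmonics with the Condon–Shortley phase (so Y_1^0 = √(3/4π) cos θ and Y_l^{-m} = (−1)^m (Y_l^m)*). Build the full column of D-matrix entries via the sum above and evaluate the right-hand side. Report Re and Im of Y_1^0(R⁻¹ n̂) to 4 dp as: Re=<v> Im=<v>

Need the full column D^1_{m',0} for m'=−1..1 at α=3.3133, β=0.5323, γ=0.173.
cos(β/2)=0.964791, sin(β/2)=0.263019
d^1_{-1,0}: single k=1 term ⇒ +0.358868;  D = -0.353591-0.061318i
d^1_{0,0}: k∈[0..1] ⇒ +0.930821 -0.069179 = +0.861642;  D = +0.861642+0.000000i
d^1_{1,0}: single k=0 term ⇒ -0.358868;  D = +0.353591-0.061318i
Y_1^{m'}(θ=1.2812,φ=0.976) and Σ D·Y over m':
  (-0.3536-0.0613i)·(+0.1855-0.2742i)  (+0.8616+0.0000i)·(+0.1395+0.0000i)  (+0.3536-0.0613i)·(-0.1855-0.2742i)
Y_1^0(R⁻¹ n̂) = -0.044614+0.000000i

Re=-0.0446 Im=0.0000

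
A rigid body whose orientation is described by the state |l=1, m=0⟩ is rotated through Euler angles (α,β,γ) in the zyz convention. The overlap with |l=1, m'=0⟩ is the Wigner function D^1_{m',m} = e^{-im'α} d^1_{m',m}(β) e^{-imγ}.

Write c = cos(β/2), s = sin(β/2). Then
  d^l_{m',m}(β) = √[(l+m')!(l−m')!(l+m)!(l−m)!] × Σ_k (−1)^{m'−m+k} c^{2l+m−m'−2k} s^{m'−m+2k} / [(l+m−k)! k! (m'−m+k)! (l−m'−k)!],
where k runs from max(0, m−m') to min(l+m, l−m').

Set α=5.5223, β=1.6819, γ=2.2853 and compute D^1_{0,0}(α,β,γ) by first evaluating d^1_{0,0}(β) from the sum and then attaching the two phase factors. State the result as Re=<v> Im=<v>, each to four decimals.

Re=-0.1109 Im=0.0000

First d^1_{0,0}(β=1.6819), then the phase factors e^{-i(0)α} and e^{-i(0)γ}:
c=cos(1.6819/2)=0.666755, s=sin(1.6819/2)=0.745277; N=√[1·1·1·1]=1.000000
k∈{0,1} keeps every argument non-negative
  k=0: (−1)^0·1.0000/(1)·0.6668^2·0.7453^0 = +0.444562
  k=1: (−1)^1·1.0000/(1)·0.6668^0·0.7453^2 = -0.555438
d^1_{0,0}(1.6819) = +0.444562 -0.555438 = -0.110875
Attach z-rotation phases: D = e^{-i(0)(5.5223)}·(-0.110875)·e^{-i(0)(2.2853)} = -0.110875+0.000000i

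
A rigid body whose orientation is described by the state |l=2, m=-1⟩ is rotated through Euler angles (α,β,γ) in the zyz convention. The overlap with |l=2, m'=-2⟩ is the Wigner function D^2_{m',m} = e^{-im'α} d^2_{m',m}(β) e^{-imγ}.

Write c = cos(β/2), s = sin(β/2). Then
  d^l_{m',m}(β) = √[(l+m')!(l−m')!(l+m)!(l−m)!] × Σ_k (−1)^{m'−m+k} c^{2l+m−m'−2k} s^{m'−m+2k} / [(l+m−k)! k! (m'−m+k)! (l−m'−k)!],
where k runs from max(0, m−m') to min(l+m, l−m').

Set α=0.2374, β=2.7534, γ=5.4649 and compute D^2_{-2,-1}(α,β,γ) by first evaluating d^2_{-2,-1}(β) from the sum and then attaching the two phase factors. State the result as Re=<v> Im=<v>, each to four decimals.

Split into d^2_{-2,-1}(β=2.7534) × two z-phases.
With c≡cos(β/2)=0.192880 and s≡sin(β/2)=0.981222, N=[1·24·1·6]^{1/2}=12.000000
Admissible k: 1..1 (factorial args all ≥0)
  k=1: (−1)^0·12.0000/(6)·0.1929^3·0.9812^1 = +0.014082
d^2_{-2,-1}(2.7534) = +0.014082
Phases: e^{-i·(-2)·0.2374}=+0.889384+0.457161i, e^{-i·(-1)·5.4649}=+0.683474-0.729975i ⇒ D=+0.013259-0.004742i

Re=0.0133 Im=-0.0047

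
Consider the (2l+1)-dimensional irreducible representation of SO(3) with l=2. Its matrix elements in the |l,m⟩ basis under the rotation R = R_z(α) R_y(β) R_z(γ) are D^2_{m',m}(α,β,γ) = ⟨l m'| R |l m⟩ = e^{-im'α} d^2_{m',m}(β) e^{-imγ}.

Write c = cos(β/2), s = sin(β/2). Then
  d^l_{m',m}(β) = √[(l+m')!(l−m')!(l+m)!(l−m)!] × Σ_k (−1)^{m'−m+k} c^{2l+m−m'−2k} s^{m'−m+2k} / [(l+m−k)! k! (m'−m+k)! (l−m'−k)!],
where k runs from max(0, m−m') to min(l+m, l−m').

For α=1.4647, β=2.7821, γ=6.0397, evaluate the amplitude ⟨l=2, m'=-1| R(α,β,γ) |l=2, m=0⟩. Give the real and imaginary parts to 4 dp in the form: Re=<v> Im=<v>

Re=-0.0427 Im=-0.4011

First d^2_{-1,0}(β=2.7821), then the phase factors e^{-i(-1)α} and e^{-i(0)γ}:
Half-angle: c=0.178780, s=0.983889. N=√(1·6·2·2)=4.898979
Admissible k: 1..2 (factorial args all ≥0)
  k=1: (−1)^0·4.8990/(2)·0.1788^3·0.9839^1 = +0.013771
  k=2: (−1)^1·4.8990/(2)·0.1788^1·0.9839^3 = -0.417093
d^2_{-1,0}(2.7821) = +0.013771 -0.417093 = -0.403322
Phases: e^{-i·(-1)·1.4647}=+0.105897+0.994377i, e^{-i·(0)·6.0397}=+1.000000+0.000000i ⇒ D=-0.042711-0.401054i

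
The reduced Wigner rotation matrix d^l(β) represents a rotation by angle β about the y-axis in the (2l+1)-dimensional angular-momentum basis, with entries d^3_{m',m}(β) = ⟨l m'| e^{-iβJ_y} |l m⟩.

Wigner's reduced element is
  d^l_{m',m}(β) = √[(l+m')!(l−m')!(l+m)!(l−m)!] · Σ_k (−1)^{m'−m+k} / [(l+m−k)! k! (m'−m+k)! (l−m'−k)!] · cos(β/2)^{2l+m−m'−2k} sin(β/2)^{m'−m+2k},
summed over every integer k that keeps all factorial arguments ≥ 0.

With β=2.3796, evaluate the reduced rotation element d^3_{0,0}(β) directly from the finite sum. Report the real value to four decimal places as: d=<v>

d=0.1385

d^3_{0,0}(β=2.3796) via Wigner's sum:
With c≡cos(β/2)=0.371846 and s≡sin(β/2)=0.928295, N=[6·6·6·6]^{1/2}=36.000000
Admissible k: 0..3 (factorial args all ≥0)
  k=0: (−1)^0·36.0000/(36)·0.3718^6·0.9283^0 = +0.002643
  k=1: (−1)^1·36.0000/(4)·0.3718^4·0.9283^2 = -0.148274
  k=2: (−1)^2·36.0000/(4)·0.3718^2·0.9283^4 = +0.924083
  k=3: (−1)^3·36.0000/(36)·0.3718^0·0.9283^6 = -0.639904
d^3_{0,0}(2.3796) = +0.002643 -0.148274 +0.924083 -0.639904 = +0.138548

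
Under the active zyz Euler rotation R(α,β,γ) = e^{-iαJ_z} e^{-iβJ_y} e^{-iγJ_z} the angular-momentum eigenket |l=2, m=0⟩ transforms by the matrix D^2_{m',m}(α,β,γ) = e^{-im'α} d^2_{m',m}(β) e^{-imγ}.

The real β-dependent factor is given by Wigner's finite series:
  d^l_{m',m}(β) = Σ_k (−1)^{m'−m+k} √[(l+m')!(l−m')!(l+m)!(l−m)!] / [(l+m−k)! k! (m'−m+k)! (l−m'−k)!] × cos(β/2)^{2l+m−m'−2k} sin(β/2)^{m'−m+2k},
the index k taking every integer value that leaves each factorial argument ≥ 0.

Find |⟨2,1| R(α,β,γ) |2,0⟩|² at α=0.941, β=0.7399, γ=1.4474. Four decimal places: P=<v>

P=0.3719

Split into d^2_{1,0}(β=0.7399) × two z-phases.
c=cos(0.7399/2)=0.932345, s=sin(0.7399/2)=0.361569; N=√[6·1·2·2]=4.898979
The bounds max(0,m−m')=0 and min(l+m,l−m')=1 give 2 terms
  k=0: (−1)^1·4.8990/(2)·0.9323^3·0.3616^1 = -0.717790
  k=1: (−1)^2·4.8990/(2)·0.9323^1·0.3616^3 = +0.107951
d^2_{1,0}(0.7399) = -0.717790 +0.107951 = -0.609839
|D^2_{1,0}|² = |d^2_{1,0}(β)|² = (-0.609839)² = 0.371903 (the z-rotation phases have unit modulus)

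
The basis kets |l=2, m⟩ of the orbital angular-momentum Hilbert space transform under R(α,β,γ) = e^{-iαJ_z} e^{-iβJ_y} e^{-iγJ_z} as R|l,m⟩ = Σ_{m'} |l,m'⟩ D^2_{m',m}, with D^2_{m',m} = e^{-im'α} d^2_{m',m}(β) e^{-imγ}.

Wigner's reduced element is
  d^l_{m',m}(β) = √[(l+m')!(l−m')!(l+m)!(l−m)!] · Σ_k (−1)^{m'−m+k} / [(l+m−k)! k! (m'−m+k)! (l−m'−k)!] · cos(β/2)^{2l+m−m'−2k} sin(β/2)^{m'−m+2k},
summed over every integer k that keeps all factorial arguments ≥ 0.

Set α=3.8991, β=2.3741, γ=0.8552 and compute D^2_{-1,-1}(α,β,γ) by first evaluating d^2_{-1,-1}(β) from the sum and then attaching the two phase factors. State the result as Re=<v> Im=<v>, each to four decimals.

Re=-0.0143 Im=0.3416

Split into d^2_{-1,-1}(β=2.3741) × two z-phases.
With c≡cos(β/2)=0.374397 and s≡sin(β/2)=0.927269, N=[1·6·1·6]^{1/2}=6.000000
k: max(0,(-1)−(-1))=0 … min(2+(-1),2−(-1))=1
  k=0: (−1)^0·6.0000/(6)·0.3744^4·0.9273^0 = +0.019648
  k=1: (−1)^1·6.0000/(2)·0.3744^2·0.9273^2 = -0.361574
d^2_{-1,-1}(2.3741) = +0.019648 -0.361574 = -0.341925
D = (-0.726551-0.687113i)·(-0.341925)·(+0.656068+0.754702i) = -0.014326+0.341625i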